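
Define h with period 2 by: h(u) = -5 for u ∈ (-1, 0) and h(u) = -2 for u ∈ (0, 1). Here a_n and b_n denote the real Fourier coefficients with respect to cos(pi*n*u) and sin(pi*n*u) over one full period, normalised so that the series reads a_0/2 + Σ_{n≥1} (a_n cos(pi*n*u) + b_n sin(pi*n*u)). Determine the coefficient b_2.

b_2 = ∫_{-1}^{1} h(u) sin(2*pi*u) du.
Split the integral at the breakpoints.
Directly, an antiderivative of (-5) sin(2*pi*u) is 5*cos(2*pi*u)/(2*pi); evaluating from -1 to 0: ∫_{-1}^{0} (-5) sin(2*pi*u) du = (5/(2*pi)) - (5/(2*pi)) = 0.
Directly, an antiderivative of (-2) sin(2*pi*u) is cos(2*pi*u)/pi; evaluating from 0 to 1: ∫_{0}^{1} (-2) sin(2*pi*u) du = (1/pi) - (1/pi) = 0.
Summing the pieces gives b_2 = 0.

0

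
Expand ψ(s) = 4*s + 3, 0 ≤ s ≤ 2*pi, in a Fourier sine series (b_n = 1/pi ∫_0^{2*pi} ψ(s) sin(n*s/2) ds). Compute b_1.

b_1 = 1/pi ∫_0^{2*pi} (4*s + 3) sin(s/2) ds.
Integrating by parts (boundary term plus one more integral), an antiderivative of (4*s + 3) sin(s/2) is -8*s*cos(s/2) + 16*sin(s/2) - 6*cos(s/2); evaluating from 0 to 2*pi: ∫_{0}^{2*pi} (4*s + 3) sin(s/2) ds = (6 + 16*pi) - (-6) = 12 + 16*pi.
Hence b_1 = (1/pi)·(12 + 16*pi) = 12/pi + 16.

12/pi + 16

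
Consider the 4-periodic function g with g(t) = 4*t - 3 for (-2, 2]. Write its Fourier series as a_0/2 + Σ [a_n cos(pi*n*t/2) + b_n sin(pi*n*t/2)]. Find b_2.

-8/pi

b_2 = 1/2 ∫_{-2}^{2} g(t) sin(pi*t) dt.
Integrating by parts (boundary term plus one more integral), an antiderivative of (4*t - 3) sin(pi*t) is -4*t*cos(pi*t)/pi + 4*sin(pi*t)/pi**2 + 3*cos(pi*t)/pi; evaluating from -2 to 2: ∫_{-2}^{2} (4*t - 3) sin(pi*t) dt = (-5/pi) - (11/pi) = -16/pi.
Hence b_2 = (1/2)·(-16/pi) = -8/pi.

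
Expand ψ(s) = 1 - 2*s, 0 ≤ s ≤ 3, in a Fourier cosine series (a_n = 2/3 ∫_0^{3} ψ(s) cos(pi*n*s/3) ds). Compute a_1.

a_1 = 2/3 ∫_0^{3} (1 - 2*s) cos(pi*s/3) ds.
Integrating by parts (boundary term plus one more integral), an antiderivative of (1 - 2*s) cos(pi*s/3) is -6*s*sin(pi*s/3)/pi + 3*sin(pi*s/3)/pi - 18*cos(pi*s/3)/pi**2; evaluating from 0 to 3: ∫_{0}^{3} (1 - 2*s) cos(pi*s/3) ds = (18/pi**2) - (-18/pi**2) = 36/pi**2.
Hence a_1 = (2/3)·(36/pi**2) = 24/pi**2.

24/pi**2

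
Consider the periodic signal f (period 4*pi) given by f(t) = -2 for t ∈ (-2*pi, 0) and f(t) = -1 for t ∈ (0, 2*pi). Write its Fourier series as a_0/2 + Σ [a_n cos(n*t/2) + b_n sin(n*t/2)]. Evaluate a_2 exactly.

a_2 = (1/(2*pi)) ∫_{-2*pi}^{2*pi} f(t) cos(t) dt.
Split the integral at the breakpoints.
Directly, an antiderivative of (-2) cos(t) is -2*sin(t); evaluating from -2*pi to 0: ∫_{-2*pi}^{0} (-2) cos(t) dt = (0) - (0) = 0.
Directly, an antiderivative of (-1) cos(t) is -sin(t); evaluating from 0 to 2*pi: ∫_{0}^{2*pi} (-1) cos(t) dt = (0) - (0) = 0.
Summing the pieces and multiplying by (1/(2*pi)) gives a_2 = 0.

0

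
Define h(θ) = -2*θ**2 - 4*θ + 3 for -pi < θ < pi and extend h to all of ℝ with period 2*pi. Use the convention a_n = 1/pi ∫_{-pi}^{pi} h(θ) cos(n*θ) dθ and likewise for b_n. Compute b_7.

-8/7

b_7 = 1/pi ∫_{-pi}^{pi} h(θ) sin(7*θ) dθ.
Integrating by parts twice (tabular method), an antiderivative of (-2*θ**2 - 4*θ + 3) sin(7*θ) is 2*θ**2*cos(7*θ)/7 - 4*θ*sin(7*θ)/49 + 4*θ*cos(7*θ)/7 - 4*sin(7*θ)/49 - 151*cos(7*θ)/343; evaluating from -pi to pi: ∫_{-pi}^{pi} (-2*θ**2 - 4*θ + 3) sin(7*θ) dθ = (-2*pi**2/7 - 4*pi/7 + 151/343) - (-2*pi**2/7 + 151/343 + 4*pi/7) = -8*pi/7.
Hence b_7 = (1/pi)·(-8*pi/7) = -8/7.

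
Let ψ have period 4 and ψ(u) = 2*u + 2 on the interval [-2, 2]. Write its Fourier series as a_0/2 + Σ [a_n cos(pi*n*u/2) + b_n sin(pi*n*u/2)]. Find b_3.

8/(3*pi)

b_3 = 1/2 ∫_{-2}^{2} ψ(u) sin(3*pi*u/2) du.
Integrating by parts (boundary term plus one more integral), an antiderivative of (2*u + 2) sin(3*pi*u/2) is -4*u*cos(3*pi*u/2)/(3*pi) + 8*sin(3*pi*u/2)/(9*pi**2) - 4*cos(3*pi*u/2)/(3*pi); evaluating from -2 to 2: ∫_{-2}^{2} (2*u + 2) sin(3*pi*u/2) du = (4/pi) - (-4/(3*pi)) = 16/(3*pi).
Hence b_3 = (1/2)·(16/(3*pi)) = 8/(3*pi).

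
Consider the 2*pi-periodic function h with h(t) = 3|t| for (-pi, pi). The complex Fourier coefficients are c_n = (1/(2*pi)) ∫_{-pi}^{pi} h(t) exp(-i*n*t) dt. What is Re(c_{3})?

Since h is real-valued, Re(c_{3}) = (1/(2*pi)) ∫_{-pi}^{pi} h(t) cos(3*t) dt = a_{3}/2.
h is even and cos(3*t) is even, so the integrand is even: ∫_{-pi}^{pi} h(t) cos(3*t) dt = 2∫_0^{pi} h(t) cos(3*t) dt.
Integrating by parts (boundary term plus one more integral), an antiderivative of (3*t) cos(3*t) is t*sin(3*t) + cos(3*t)/3; evaluating from 0 to pi: ∫_{0}^{pi} (3*t) cos(3*t) dt = (-1/3) - (1/3) = -2/3.
So ∫_{-pi}^{pi} h(t) cos(3*t) dt = -4/3.
Hence Re(c_{3}) = (1/(2*pi))·(-4/3) = -2/(3*pi).

-2/(3*pi)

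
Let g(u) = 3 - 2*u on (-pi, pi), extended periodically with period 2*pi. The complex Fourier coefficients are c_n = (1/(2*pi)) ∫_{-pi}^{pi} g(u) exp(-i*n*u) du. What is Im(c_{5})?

Since g is real-valued, Im(c_{5}) = -(1/(2*pi)) ∫_{-pi}^{pi} g(u) sin(5*u) du = -b_{5}/2.
Integrating by parts (boundary term plus one more integral), an antiderivative of (3 - 2*u) sin(5*u) is 2*u*cos(5*u)/5 - 2*sin(5*u)/25 - 3*cos(5*u)/5; evaluating from -pi to pi: ∫_{-pi}^{pi} (3 - 2*u) sin(5*u) du = (3/5 - 2*pi/5) - (3/5 + 2*pi/5) = -4*pi/5.
Hence Im(c_{5}) = (-1/(2*pi))·(-4*pi/5) = 2/5.

2/5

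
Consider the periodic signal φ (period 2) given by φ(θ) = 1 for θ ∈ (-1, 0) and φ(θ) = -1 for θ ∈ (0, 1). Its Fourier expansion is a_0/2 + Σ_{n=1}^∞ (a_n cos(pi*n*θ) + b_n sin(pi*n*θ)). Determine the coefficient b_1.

-4/pi

b_1 = ∫_{-1}^{1} φ(θ) sin(pi*θ) dθ.
φ is odd and sin(pi*θ) is odd, so the integrand is even and b_1 = 2 ∫_0^{1} φ(θ) sin(pi*θ) dθ.
Directly, an antiderivative of (-1) sin(pi*θ) is cos(pi*θ)/pi; evaluating from 0 to 1: ∫_{0}^{1} (-1) sin(pi*θ) dθ = (-1/pi) - (1/pi) = -2/pi.
Hence b_1 = 2·(-2/pi) = -4/pi.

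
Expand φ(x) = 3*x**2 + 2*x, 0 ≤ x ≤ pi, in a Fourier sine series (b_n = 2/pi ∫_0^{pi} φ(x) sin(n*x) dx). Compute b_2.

-3*pi - 2

b_2 = 2/pi ∫_0^{pi} (3*x**2 + 2*x) sin(2*x) dx.
Integrating by parts twice (tabular method), an antiderivative of (3*x**2 + 2*x) sin(2*x) is -3*x**2*cos(2*x)/2 + 3*x*sin(2*x)/2 - x*cos(2*x) + sin(2*x)/2 + 3*cos(2*x)/4; evaluating from 0 to pi: ∫_{0}^{pi} (3*x**2 + 2*x) sin(2*x) dx = (-3*pi**2/2 - pi + 3/4) - (3/4) = -pi*(2 + 3*pi)/2.
Hence b_2 = (2/pi)·(-pi*(2 + 3*pi)/2) = -3*pi - 2.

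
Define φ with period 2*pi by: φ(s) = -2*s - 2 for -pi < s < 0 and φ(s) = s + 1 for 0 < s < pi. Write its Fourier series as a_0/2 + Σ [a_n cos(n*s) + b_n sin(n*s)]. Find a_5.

-6/(25*pi)

a_5 = 1/pi ∫_{-pi}^{pi} φ(s) cos(5*s) ds.
Split the integral at the breakpoints.
Integrating by parts (boundary term plus one more integral), an antiderivative of (-2*s - 2) cos(5*s) is -2*s*sin(5*s)/5 - 2*sin(5*s)/5 - 2*cos(5*s)/25; evaluating from -pi to 0: ∫_{-pi}^{0} (-2*s - 2) cos(5*s) ds = (-2/25) - (2/25) = -4/25.
Integrating by parts (boundary term plus one more integral), an antiderivative of (s + 1) cos(5*s) is s*sin(5*s)/5 + sin(5*s)/5 + cos(5*s)/25; evaluating from 0 to pi: ∫_{0}^{pi} (s + 1) cos(5*s) ds = (-1/25) - (1/25) = -2/25.
Summing the pieces and multiplying by (1/pi) gives a_5 = -6/(25*pi).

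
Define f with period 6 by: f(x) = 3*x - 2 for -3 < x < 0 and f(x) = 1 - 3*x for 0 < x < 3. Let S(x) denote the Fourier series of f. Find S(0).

At x = 0 the one-sided limits are f(0^-) = -2 and f(0^+) = 1.
By Dirichlet's theorem the series converges to their average, [(-2) + (1)]/2 = -1/2.

-1/2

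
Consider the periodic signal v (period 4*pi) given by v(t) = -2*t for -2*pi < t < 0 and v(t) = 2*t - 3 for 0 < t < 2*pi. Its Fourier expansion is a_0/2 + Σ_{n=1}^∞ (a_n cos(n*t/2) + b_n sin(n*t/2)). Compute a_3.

-16/(9*pi)

a_3 = (1/(2*pi)) ∫_{-2*pi}^{2*pi} v(t) cos(3*t/2) dt.
Split the integral at the breakpoints.
Integrating by parts (boundary term plus one more integral), an antiderivative of (-2*t) cos(3*t/2) is -4*t*sin(3*t/2)/3 - 8*cos(3*t/2)/9; evaluating from -2*pi to 0: ∫_{-2*pi}^{0} (-2*t) cos(3*t/2) dt = (-8/9) - (8/9) = -16/9.
Integrating by parts (boundary term plus one more integral), an antiderivative of (2*t - 3) cos(3*t/2) is 4*t*sin(3*t/2)/3 - 2*sin(3*t/2) + 8*cos(3*t/2)/9; evaluating from 0 to 2*pi: ∫_{0}^{2*pi} (2*t - 3) cos(3*t/2) dt = (-8/9) - (8/9) = -16/9.
Summing the pieces and multiplying by (1/(2*pi)) gives a_3 = -16/(9*pi).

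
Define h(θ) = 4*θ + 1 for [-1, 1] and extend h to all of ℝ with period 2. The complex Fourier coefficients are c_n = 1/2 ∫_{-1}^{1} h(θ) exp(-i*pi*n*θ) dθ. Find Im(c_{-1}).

Since h is real-valued, Im(c_{-1}) = -1/2 ∫_{-1}^{1} h(θ) sin(-pi*θ) dθ = b_{1}/2.
Integrating by parts (boundary term plus one more integral), an antiderivative of (4*θ + 1) sin(-pi*θ) is 4*θ*cos(pi*θ)/pi - 4*sin(pi*θ)/pi**2 + cos(pi*θ)/pi; evaluating from -1 to 1: ∫_{-1}^{1} (4*θ + 1) sin(-pi*θ) dθ = (-5/pi) - (3/pi) = -8/pi.
Hence Im(c_{-1}) = (-1/2)·(-8/pi) = 4/pi.

4/pi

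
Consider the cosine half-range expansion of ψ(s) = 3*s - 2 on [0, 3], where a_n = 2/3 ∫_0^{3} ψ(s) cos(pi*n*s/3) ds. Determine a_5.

-36/(25*pi**2)

a_5 = 2/3 ∫_0^{3} (3*s - 2) cos(5*pi*s/3) ds.
Integrating by parts (boundary term plus one more integral), an antiderivative of (3*s - 2) cos(5*pi*s/3) is 9*s*sin(5*pi*s/3)/(5*pi) - 6*sin(5*pi*s/3)/(5*pi) + 27*cos(5*pi*s/3)/(25*pi**2); evaluating from 0 to 3: ∫_{0}^{3} (3*s - 2) cos(5*pi*s/3) ds = (-27/(25*pi**2)) - (27/(25*pi**2)) = -54/(25*pi**2).
Hence a_5 = (2/3)·(-54/(25*pi**2)) = -36/(25*pi**2).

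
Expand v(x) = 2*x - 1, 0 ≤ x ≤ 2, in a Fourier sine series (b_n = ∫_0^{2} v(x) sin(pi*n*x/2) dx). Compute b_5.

4/(5*pi)

b_5 = ∫_0^{2} (2*x - 1) sin(5*pi*x/2) dx.
Integrating by parts (boundary term plus one more integral), an antiderivative of (2*x - 1) sin(5*pi*x/2) is -4*x*cos(5*pi*x/2)/(5*pi) + 8*sin(5*pi*x/2)/(25*pi**2) + 2*cos(5*pi*x/2)/(5*pi); evaluating from 0 to 2: ∫_{0}^{2} (2*x - 1) sin(5*pi*x/2) dx = (6/(5*pi)) - (2/(5*pi)) = 4/(5*pi).
Hence b_5 = 4/(5*pi).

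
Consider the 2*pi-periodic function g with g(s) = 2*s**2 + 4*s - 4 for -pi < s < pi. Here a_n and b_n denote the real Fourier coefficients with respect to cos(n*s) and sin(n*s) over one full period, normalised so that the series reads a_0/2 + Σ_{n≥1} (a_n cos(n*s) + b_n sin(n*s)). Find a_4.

1/2

a_4 = 1/pi ∫_{-pi}^{pi} g(s) cos(4*s) ds.
Integrating by parts twice (tabular method), an antiderivative of (2*s**2 + 4*s - 4) cos(4*s) is s**2*sin(4*s)/2 + s*sin(4*s) + s*cos(4*s)/4 - 17*sin(4*s)/16 + cos(4*s)/4; evaluating from -pi to pi: ∫_{-pi}^{pi} (2*s**2 + 4*s - 4) cos(4*s) ds = (1/4 + pi/4) - (1/4 - pi/4) = pi/2.
Hence a_4 = (1/pi)·(pi/2) = 1/2.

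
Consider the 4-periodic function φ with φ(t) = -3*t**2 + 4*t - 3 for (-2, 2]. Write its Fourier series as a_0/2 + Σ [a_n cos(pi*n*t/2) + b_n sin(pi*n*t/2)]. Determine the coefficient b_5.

16/(5*pi)

b_5 = 1/2 ∫_{-2}^{2} φ(t) sin(5*pi*t/2) dt.
Integrating by parts twice (tabular method), an antiderivative of (-3*t**2 + 4*t - 3) sin(5*pi*t/2) is 6*t**2*cos(5*pi*t/2)/(5*pi) - 24*t*sin(5*pi*t/2)/(25*pi**2) - 8*t*cos(5*pi*t/2)/(5*pi) + 16*sin(5*pi*t/2)/(25*pi**2) - 48*cos(5*pi*t/2)/(125*pi**3) + 6*cos(5*pi*t/2)/(5*pi); evaluating from -2 to 2: ∫_{-2}^{2} (-3*t**2 + 4*t - 3) sin(5*pi*t/2) dt = (2*(24 - 175*pi**2)/(125*pi**3)) - (2*(24 - 575*pi**2)/(125*pi**3)) = 32/(5*pi).
Hence b_5 = (1/2)·(32/(5*pi)) = 16/(5*pi).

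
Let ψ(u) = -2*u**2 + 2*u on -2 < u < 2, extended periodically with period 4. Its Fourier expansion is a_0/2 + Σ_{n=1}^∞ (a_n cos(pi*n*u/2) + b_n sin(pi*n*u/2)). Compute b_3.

8/(3*pi)

b_3 = 1/2 ∫_{-2}^{2} ψ(u) sin(3*pi*u/2) du.
Integrating by parts twice (tabular method), an antiderivative of (-2*u**2 + 2*u) sin(3*pi*u/2) is 4*u**2*cos(3*pi*u/2)/(3*pi) - 16*u*sin(3*pi*u/2)/(9*pi**2) - 4*u*cos(3*pi*u/2)/(3*pi) + 8*sin(3*pi*u/2)/(9*pi**2) - 32*cos(3*pi*u/2)/(27*pi**3); evaluating from -2 to 2: ∫_{-2}^{2} (-2*u**2 + 2*u) sin(3*pi*u/2) du = (8*(4 - 9*pi**2)/(27*pi**3)) - (-8/pi + 32/(27*pi**3)) = 16/(3*pi).
Hence b_3 = (1/2)·(16/(3*pi)) = 8/(3*pi).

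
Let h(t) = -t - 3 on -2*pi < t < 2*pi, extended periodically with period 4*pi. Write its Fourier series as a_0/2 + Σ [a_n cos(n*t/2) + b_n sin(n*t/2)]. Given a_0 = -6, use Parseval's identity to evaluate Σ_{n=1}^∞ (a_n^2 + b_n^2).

Parseval: a_0^2/2 + Σ_{n≥1} (a_n^2+b_n^2) = (1/(2*pi)) ∫_{-2*pi}^{2*pi} h(t)^2 dt = 18 + 8*pi**2/3.
Subtract a_0^2/2 = 18: Σ (a_n^2+b_n^2) = 8*pi**2/3.

8*pi**2/3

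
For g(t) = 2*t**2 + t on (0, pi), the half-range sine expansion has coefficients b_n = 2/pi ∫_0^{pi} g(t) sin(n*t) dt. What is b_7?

2*(-8 + 49*pi + 98*pi**2)/(343*pi)

b_7 = 2/pi ∫_0^{pi} (2*t**2 + t) sin(7*t) dt.
Integrating by parts twice (tabular method), an antiderivative of (2*t**2 + t) sin(7*t) is -2*t**2*cos(7*t)/7 + 4*t*sin(7*t)/49 - t*cos(7*t)/7 + sin(7*t)/49 + 4*cos(7*t)/343; evaluating from 0 to pi: ∫_{0}^{pi} (2*t**2 + t) sin(7*t) dt = (-4/343 + pi/7 + 2*pi**2/7) - (4/343) = -8/343 + pi/7 + 2*pi**2/7.
Hence b_7 = (2/pi)·(-8/343 + pi/7 + 2*pi**2/7) = 2*(-8 + 49*pi + 98*pi**2)/(343*pi).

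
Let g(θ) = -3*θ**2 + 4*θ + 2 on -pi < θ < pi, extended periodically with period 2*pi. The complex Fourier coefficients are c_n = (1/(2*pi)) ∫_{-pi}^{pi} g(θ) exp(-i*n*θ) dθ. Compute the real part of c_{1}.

6

Since g is real-valued, Re(c_{1}) = (1/(2*pi)) ∫_{-pi}^{pi} g(θ) cos(θ) dθ = a_{1}/2.
Integrating by parts twice (tabular method), an antiderivative of (-3*θ**2 + 4*θ + 2) cos(θ) is -3*θ**2*sin(θ) + 4*θ*sin(θ) - 6*θ*cos(θ) + 8*sin(θ) + 4*cos(θ); evaluating from -pi to pi: ∫_{-pi}^{pi} (-3*θ**2 + 4*θ + 2) cos(θ) dθ = (-4 + 6*pi) - (-6*pi - 4) = 12*pi.
Hence Re(c_{1}) = (1/(2*pi))·(12*pi) = 6.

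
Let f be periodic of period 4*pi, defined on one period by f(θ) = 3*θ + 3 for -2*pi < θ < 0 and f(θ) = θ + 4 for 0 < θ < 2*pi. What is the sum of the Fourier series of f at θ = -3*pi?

pi + 4

θ = -3*pi differs from θ = pi by -1 full period(s), and the series is 4*pi-periodic.
f is continuous at θ = pi with value pi + 4, so the series converges to pi + 4 there.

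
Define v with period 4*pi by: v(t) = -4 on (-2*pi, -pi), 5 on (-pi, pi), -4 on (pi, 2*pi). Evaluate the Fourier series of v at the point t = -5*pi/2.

t = -5*pi/2 differs from t = 3*pi/2 by -1 full period(s), and the series is 4*pi-periodic.
v is continuous at t = 3*pi/2 with value -4, so the series converges to -4 there.

-4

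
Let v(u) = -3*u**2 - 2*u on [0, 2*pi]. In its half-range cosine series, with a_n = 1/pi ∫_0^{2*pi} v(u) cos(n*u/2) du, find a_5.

16*(1 + 3*pi)/(25*pi)

a_5 = 1/pi ∫_0^{2*pi} (-3*u**2 - 2*u) cos(5*u/2) du.
Integrating by parts twice (tabular method), an antiderivative of (-3*u**2 - 2*u) cos(5*u/2) is -6*u**2*sin(5*u/2)/5 - 4*u*sin(5*u/2)/5 - 24*u*cos(5*u/2)/25 + 48*sin(5*u/2)/125 - 8*cos(5*u/2)/25; evaluating from 0 to 2*pi: ∫_{0}^{2*pi} (-3*u**2 - 2*u) cos(5*u/2) du = (8/25 + 48*pi/25) - (-8/25) = 16/25 + 48*pi/25.
Hence a_5 = (1/pi)·(16/25 + 48*pi/25) = 16*(1 + 3*pi)/(25*pi).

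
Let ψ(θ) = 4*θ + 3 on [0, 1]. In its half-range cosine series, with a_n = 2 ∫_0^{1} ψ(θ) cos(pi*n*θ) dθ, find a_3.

a_3 = 2 ∫_0^{1} (4*θ + 3) cos(3*pi*θ) dθ.
Integrating by parts (boundary term plus one more integral), an antiderivative of (4*θ + 3) cos(3*pi*θ) is 4*θ*sin(3*pi*θ)/(3*pi) + sin(3*pi*θ)/pi + 4*cos(3*pi*θ)/(9*pi**2); evaluating from 0 to 1: ∫_{0}^{1} (4*θ + 3) cos(3*pi*θ) dθ = (-4/(9*pi**2)) - (4/(9*pi**2)) = -8/(9*pi**2).
Hence a_3 = 2·(-8/(9*pi**2)) = -16/(9*pi**2).

-16/(9*pi**2)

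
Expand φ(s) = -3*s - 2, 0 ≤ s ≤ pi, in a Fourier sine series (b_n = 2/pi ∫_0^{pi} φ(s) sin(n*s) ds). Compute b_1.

-6 - 8/pi

b_1 = 2/pi ∫_0^{pi} (-3*s - 2) sin(s) ds.
Integrating by parts (boundary term plus one more integral), an antiderivative of (-3*s - 2) sin(s) is 3*s*cos(s) - 3*sin(s) + 2*cos(s); evaluating from 0 to pi: ∫_{0}^{pi} (-3*s - 2) sin(s) ds = (-3*pi - 2) - (2) = -3*pi - 4.
Hence b_1 = (2/pi)·(-3*pi - 4) = -6 - 8/pi.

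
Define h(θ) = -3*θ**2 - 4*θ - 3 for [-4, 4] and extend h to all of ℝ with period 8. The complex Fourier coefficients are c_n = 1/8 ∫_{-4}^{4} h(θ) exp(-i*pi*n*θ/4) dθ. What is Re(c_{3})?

32/(3*pi**2)

Since h is real-valued, Re(c_{3}) = 1/8 ∫_{-4}^{4} h(θ) cos(3*pi*θ/4) dθ = a_{3}/2.
Integrating by parts twice (tabular method), an antiderivative of (-3*θ**2 - 4*θ - 3) cos(3*pi*θ/4) is -4*θ**2*sin(3*pi*θ/4)/pi - 16*θ*sin(3*pi*θ/4)/(3*pi) - 32*θ*cos(3*pi*θ/4)/(3*pi**2) - 4*sin(3*pi*θ/4)/pi + 128*sin(3*pi*θ/4)/(9*pi**3) - 64*cos(3*pi*θ/4)/(9*pi**2); evaluating from -4 to 4: ∫_{-4}^{4} (-3*θ**2 - 4*θ - 3) cos(3*pi*θ/4) dθ = (448/(9*pi**2)) - (-320/(9*pi**2)) = 256/(3*pi**2).
Hence Re(c_{3}) = (1/8)·(256/(3*pi**2)) = 32/(3*pi**2).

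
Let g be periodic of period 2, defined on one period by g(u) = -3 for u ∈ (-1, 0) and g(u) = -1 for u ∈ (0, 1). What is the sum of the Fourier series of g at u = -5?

-2

u = -5 differs from u = -1 by -2 full period(s), and the series is 2-periodic.
At u = -1 the one-sided limits are g(-1^-) = -1 and g(-1^+) = -3.
By Dirichlet's theorem the series converges to their average, [(-1) + (-3)]/2 = -2.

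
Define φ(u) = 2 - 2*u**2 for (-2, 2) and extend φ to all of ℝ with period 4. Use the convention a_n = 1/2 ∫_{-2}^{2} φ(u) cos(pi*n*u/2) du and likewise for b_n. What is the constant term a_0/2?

a_0 = 1/2 ∫_{-2}^{2} φ(u) du = 1/2 · (-8/3) = -4/3.
So the constant term a_0/2 = -2/3.

-2/3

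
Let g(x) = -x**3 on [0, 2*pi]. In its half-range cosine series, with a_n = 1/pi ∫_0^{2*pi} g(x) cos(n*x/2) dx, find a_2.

-12*pi

a_2 = 1/pi ∫_0^{2*pi} (-x**3) cos(x) dx.
Integrating by parts three times (tabular method), an antiderivative of (-x**3) cos(x) is -x**3*sin(x) - 3*x**2*cos(x) + 6*x*sin(x) + 6*cos(x); evaluating from 0 to 2*pi: ∫_{0}^{2*pi} (-x**3) cos(x) dx = (6 - 12*pi**2) - (6) = -12*pi**2.
Hence a_2 = (1/pi)·(-12*pi**2) = -12*pi.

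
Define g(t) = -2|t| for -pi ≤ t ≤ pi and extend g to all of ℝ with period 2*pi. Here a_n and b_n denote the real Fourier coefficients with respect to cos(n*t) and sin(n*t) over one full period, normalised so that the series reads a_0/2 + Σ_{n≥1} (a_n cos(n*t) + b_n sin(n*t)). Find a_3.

8/(9*pi)

a_3 = 1/pi ∫_{-pi}^{pi} g(t) cos(3*t) dt.
g is even and cos(3*t) is even, so the integrand is even and a_3 = 2/pi ∫_0^{pi} g(t) cos(3*t) dt.
Integrating by parts (boundary term plus one more integral), an antiderivative of (-2*t) cos(3*t) is -2*t*sin(3*t)/3 - 2*cos(3*t)/9; evaluating from 0 to pi: ∫_{0}^{pi} (-2*t) cos(3*t) dt = (2/9) - (-2/9) = 4/9.
Hence a_3 = (2/pi)·(4/9) = 8/(9*pi).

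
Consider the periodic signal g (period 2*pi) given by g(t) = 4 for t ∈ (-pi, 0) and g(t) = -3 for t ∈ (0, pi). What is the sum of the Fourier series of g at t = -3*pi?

t = -3*pi differs from t = -pi by -1 full period(s), and the series is 2*pi-periodic.
At t = -pi the one-sided limits are g(-pi^-) = -3 and g(-pi^+) = 4.
By Dirichlet's theorem the series converges to their average, [(-3) + (4)]/2 = 1/2.

1/2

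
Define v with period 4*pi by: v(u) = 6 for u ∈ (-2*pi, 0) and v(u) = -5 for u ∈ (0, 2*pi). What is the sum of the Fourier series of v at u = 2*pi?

At u = 2*pi the one-sided limits are v(2*pi^-) = -5 and v(2*pi^+) = 6.
By Dirichlet's theorem the series converges to their average, [(-5) + (6)]/2 = 1/2.

1/2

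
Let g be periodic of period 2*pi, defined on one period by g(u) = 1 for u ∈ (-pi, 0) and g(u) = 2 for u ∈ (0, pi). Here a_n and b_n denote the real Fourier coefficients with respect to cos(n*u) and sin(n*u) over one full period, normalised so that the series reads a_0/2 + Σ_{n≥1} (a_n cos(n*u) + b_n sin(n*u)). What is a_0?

3

a_0 = 1/pi ∫_{-pi}^{pi} g(u) du = 1/pi · (3*pi) = 3.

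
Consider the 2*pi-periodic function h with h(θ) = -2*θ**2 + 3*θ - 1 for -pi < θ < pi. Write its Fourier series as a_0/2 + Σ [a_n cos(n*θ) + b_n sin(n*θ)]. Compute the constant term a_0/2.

a_0 = 1/pi ∫_{-pi}^{pi} h(θ) dθ = 1/pi · (-4*pi**3/3 - 2*pi) = -4*pi**2/3 - 2.
So the constant term a_0/2 = -2*pi**2/3 - 1.

-2*pi**2/3 - 1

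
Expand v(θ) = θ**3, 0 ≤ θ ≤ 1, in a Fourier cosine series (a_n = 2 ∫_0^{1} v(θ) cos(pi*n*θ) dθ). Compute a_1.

a_1 = 2 ∫_0^{1} (θ**3) cos(pi*θ) dθ.
Integrating by parts three times (tabular method), an antiderivative of (θ**3) cos(pi*θ) is θ**3*sin(pi*θ)/pi + 3*θ**2*cos(pi*θ)/pi**2 - 6*θ*sin(pi*θ)/pi**3 - 6*cos(pi*θ)/pi**4; evaluating from 0 to 1: ∫_{0}^{1} (θ**3) cos(pi*θ) dθ = (3*(2 - pi**2)/pi**4) - (-6/pi**4) = 3*(4 - pi**2)/pi**4.
Hence a_1 = 2·(3*(4 - pi**2)/pi**4) = 6*(4 - pi**2)/pi**4.

6*(4 - pi**2)/pi**4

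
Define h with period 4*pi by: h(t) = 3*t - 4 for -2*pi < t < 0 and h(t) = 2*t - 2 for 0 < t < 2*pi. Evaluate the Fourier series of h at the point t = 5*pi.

t = 5*pi differs from t = pi by 1 full period(s), and the series is 4*pi-periodic.
h is continuous at t = pi with value -2 + 2*pi, so the series converges to -2 + 2*pi there.

-2 + 2*pi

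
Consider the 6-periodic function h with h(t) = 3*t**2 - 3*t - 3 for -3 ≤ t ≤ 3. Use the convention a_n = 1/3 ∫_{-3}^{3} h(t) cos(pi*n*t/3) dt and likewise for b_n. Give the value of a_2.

27/pi**2

a_2 = 1/3 ∫_{-3}^{3} h(t) cos(2*pi*t/3) dt.
Integrating by parts twice (tabular method), an antiderivative of (3*t**2 - 3*t - 3) cos(2*pi*t/3) is 9*t**2*sin(2*pi*t/3)/(2*pi) - 9*t*sin(2*pi*t/3)/(2*pi) + 27*t*cos(2*pi*t/3)/(2*pi**2) - 9*sin(2*pi*t/3)/(2*pi) - 81*sin(2*pi*t/3)/(4*pi**3) - 27*cos(2*pi*t/3)/(4*pi**2); evaluating from -3 to 3: ∫_{-3}^{3} (3*t**2 - 3*t - 3) cos(2*pi*t/3) dt = (135/(4*pi**2)) - (-189/(4*pi**2)) = 81/pi**2.
Hence a_2 = (1/3)·(81/pi**2) = 27/pi**2.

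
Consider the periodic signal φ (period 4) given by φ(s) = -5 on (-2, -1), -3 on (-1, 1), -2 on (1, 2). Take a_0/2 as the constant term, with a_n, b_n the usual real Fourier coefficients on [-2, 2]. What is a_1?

1/pi

a_1 = 1/2 ∫_{-2}^{2} φ(s) cos(pi*s/2) ds.
Split the integral at the breakpoints.
Directly, an antiderivative of (-5) cos(pi*s/2) is -10*sin(pi*s/2)/pi; evaluating from -2 to -1: ∫_{-2}^{-1} (-5) cos(pi*s/2) ds = (10/pi) - (0) = 10/pi.
Directly, an antiderivative of (-3) cos(pi*s/2) is -6*sin(pi*s/2)/pi; evaluating from -1 to 1: ∫_{-1}^{1} (-3) cos(pi*s/2) ds = (-6/pi) - (6/pi) = -12/pi.
Directly, an antiderivative of (-2) cos(pi*s/2) is -4*sin(pi*s/2)/pi; evaluating from 1 to 2: ∫_{1}^{2} (-2) cos(pi*s/2) ds = (0) - (-4/pi) = 4/pi.
Summing the pieces and multiplying by (1/2) gives a_1 = 1/pi.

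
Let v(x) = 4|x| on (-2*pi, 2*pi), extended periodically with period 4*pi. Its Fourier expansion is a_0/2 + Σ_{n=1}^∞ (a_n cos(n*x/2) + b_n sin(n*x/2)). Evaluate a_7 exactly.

-32/(49*pi)

a_7 = (1/(2*pi)) ∫_{-2*pi}^{2*pi} v(x) cos(7*x/2) dx.
v is even and cos(7*x/2) is even, so the integrand is even and a_7 = 1/pi ∫_0^{2*pi} v(x) cos(7*x/2) dx.
Integrating by parts (boundary term plus one more integral), an antiderivative of (4*x) cos(7*x/2) is 8*x*sin(7*x/2)/7 + 16*cos(7*x/2)/49; evaluating from 0 to 2*pi: ∫_{0}^{2*pi} (4*x) cos(7*x/2) dx = (-16/49) - (16/49) = -32/49.
Hence a_7 = (1/pi)·(-32/49) = -32/(49*pi).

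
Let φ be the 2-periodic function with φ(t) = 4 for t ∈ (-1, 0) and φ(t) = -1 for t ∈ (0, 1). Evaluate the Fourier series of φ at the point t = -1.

3/2

At t = -1 the one-sided limits are φ(-1^-) = -1 and φ(-1^+) = 4.
By Dirichlet's theorem the series converges to their average, [(-1) + (4)]/2 = 3/2.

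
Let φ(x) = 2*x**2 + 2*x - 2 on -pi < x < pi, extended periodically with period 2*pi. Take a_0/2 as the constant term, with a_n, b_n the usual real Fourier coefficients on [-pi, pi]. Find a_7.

a_7 = 1/pi ∫_{-pi}^{pi} φ(x) cos(7*x) dx.
Integrating by parts twice (tabular method), an antiderivative of (2*x**2 + 2*x - 2) cos(7*x) is 2*x**2*sin(7*x)/7 + 2*x*sin(7*x)/7 + 4*x*cos(7*x)/49 - 102*sin(7*x)/343 + 2*cos(7*x)/49; evaluating from -pi to pi: ∫_{-pi}^{pi} (2*x**2 + 2*x - 2) cos(7*x) dx = (-4*pi/49 - 2/49) - (-2/49 + 4*pi/49) = -8*pi/49.
Hence a_7 = (1/pi)·(-8*pi/49) = -8/49.

-8/49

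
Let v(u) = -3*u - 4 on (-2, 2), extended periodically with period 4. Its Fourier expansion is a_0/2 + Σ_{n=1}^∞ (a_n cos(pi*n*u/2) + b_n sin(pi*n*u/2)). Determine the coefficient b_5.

b_5 = 1/2 ∫_{-2}^{2} v(u) sin(5*pi*u/2) du.
Integrating by parts (boundary term plus one more integral), an antiderivative of (-3*u - 4) sin(5*pi*u/2) is 6*u*cos(5*pi*u/2)/(5*pi) - 12*sin(5*pi*u/2)/(25*pi**2) + 8*cos(5*pi*u/2)/(5*pi); evaluating from -2 to 2: ∫_{-2}^{2} (-3*u - 4) sin(5*pi*u/2) du = (-4/pi) - (4/(5*pi)) = -24/(5*pi).
Hence b_5 = (1/2)·(-24/(5*pi)) = -12/(5*pi).

-12/(5*pi)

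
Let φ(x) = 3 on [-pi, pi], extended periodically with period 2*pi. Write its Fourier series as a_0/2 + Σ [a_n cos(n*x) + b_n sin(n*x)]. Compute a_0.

a_0 = 1/pi ∫_{-pi}^{pi} φ(x) dx = 1/pi · (6*pi) = 6.

6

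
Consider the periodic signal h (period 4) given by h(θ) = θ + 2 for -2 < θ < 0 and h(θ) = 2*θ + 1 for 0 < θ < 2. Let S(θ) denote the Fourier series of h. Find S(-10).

θ = -10 differs from θ = -2 by -2 full period(s), and the series is 4-periodic.
At θ = -2 the one-sided limits are h(-2^-) = 5 and h(-2^+) = 0.
By Dirichlet's theorem the series converges to their average, [(5) + (0)]/2 = 5/2.

5/2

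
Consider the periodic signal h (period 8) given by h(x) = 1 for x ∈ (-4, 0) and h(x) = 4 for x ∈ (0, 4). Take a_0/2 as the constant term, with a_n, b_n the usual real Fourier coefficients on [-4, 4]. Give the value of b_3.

2/pi

b_3 = 1/4 ∫_{-4}^{4} h(x) sin(3*pi*x/4) dx.
Split the integral at the breakpoints.
Directly, an antiderivative of (1) sin(3*pi*x/4) is -4*cos(3*pi*x/4)/(3*pi); evaluating from -4 to 0: ∫_{-4}^{0} (1) sin(3*pi*x/4) dx = (-4/(3*pi)) - (4/(3*pi)) = -8/(3*pi).
Directly, an antiderivative of (4) sin(3*pi*x/4) is -16*cos(3*pi*x/4)/(3*pi); evaluating from 0 to 4: ∫_{0}^{4} (4) sin(3*pi*x/4) dx = (16/(3*pi)) - (-16/(3*pi)) = 32/(3*pi).
Summing the pieces and multiplying by (1/4) gives b_3 = 2/pi.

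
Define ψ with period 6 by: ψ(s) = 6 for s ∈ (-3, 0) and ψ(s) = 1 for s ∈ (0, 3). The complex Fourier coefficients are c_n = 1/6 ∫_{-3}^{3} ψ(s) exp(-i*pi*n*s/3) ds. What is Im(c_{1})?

5/pi

Since ψ is real-valued, Im(c_{1}) = -1/6 ∫_{-3}^{3} ψ(s) sin(pi*s/3) ds = -b_{1}/2.
Split the integral at the breakpoints.
Directly, an antiderivative of (6) sin(pi*s/3) is -18*cos(pi*s/3)/pi; evaluating from -3 to 0: ∫_{-3}^{0} (6) sin(pi*s/3) ds = (-18/pi) - (18/pi) = -36/pi.
Directly, an antiderivative of (1) sin(pi*s/3) is -3*cos(pi*s/3)/pi; evaluating from 0 to 3: ∫_{0}^{3} (1) sin(pi*s/3) ds = (3/pi) - (-3/pi) = 6/pi.
So ∫_{-3}^{3} ψ(s) sin(pi*s/3) ds = -30/pi.
Hence Im(c_{1}) = (-1/6)·(-30/pi) = 5/pi.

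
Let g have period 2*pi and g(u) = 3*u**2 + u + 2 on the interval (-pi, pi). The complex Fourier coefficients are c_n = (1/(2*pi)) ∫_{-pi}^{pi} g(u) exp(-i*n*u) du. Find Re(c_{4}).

Since g is real-valued, Re(c_{4}) = (1/(2*pi)) ∫_{-pi}^{pi} g(u) cos(4*u) du = a_{4}/2.
Integrating by parts twice (tabular method), an antiderivative of (3*u**2 + u + 2) cos(4*u) is 3*u**2*sin(4*u)/4 + u*sin(4*u)/4 + 3*u*cos(4*u)/8 + 13*sin(4*u)/32 + cos(4*u)/16; evaluating from -pi to pi: ∫_{-pi}^{pi} (3*u**2 + u + 2) cos(4*u) du = (1/16 + 3*pi/8) - (1/16 - 3*pi/8) = 3*pi/4.
Hence Re(c_{4}) = (1/(2*pi))·(3*pi/4) = 3/8.

3/8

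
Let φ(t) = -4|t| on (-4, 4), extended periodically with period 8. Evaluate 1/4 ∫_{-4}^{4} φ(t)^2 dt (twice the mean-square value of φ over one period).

512/3

1/4 ∫_{-4}^{4} φ(t)^2 dt = 1/4 · (2048/3) = 512/3.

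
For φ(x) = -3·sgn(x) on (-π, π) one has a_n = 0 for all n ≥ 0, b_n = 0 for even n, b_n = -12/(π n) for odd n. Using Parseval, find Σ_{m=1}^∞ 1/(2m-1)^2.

Parseval: Σ b_n^2 = (1/π) ∫_{-π}^{π} φ(x)^2 dx = 18.
Only odd n contribute, with b_n^2 = 144/(π^2 n^2), so Σ_{m≥1} 1/(2m-1)^2 = π^2·(18)/144 = pi**2/8.

pi**2/8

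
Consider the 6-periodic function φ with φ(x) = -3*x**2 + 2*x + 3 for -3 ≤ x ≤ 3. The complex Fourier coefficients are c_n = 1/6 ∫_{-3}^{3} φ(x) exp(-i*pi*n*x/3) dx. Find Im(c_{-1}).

Since φ is real-valued, Im(c_{-1}) = -1/6 ∫_{-3}^{3} φ(x) sin(-pi*x/3) dx = b_{1}/2.
Integrating by parts twice (tabular method), an antiderivative of (-3*x**2 + 2*x + 3) sin(-pi*x/3) is -9*x**2*cos(pi*x/3)/pi + 54*x*sin(pi*x/3)/pi**2 + 6*x*cos(pi*x/3)/pi - 18*sin(pi*x/3)/pi**2 + 9*cos(pi*x/3)/pi + 162*cos(pi*x/3)/pi**3; evaluating from -3 to 3: ∫_{-3}^{3} (-3*x**2 + 2*x + 3) sin(-pi*x/3) dx = (-162/pi**3 + 54/pi) - (-162/pi**3 + 90/pi) = -36/pi.
Hence Im(c_{-1}) = (-1/6)·(-36/pi) = 6/pi.

6/pi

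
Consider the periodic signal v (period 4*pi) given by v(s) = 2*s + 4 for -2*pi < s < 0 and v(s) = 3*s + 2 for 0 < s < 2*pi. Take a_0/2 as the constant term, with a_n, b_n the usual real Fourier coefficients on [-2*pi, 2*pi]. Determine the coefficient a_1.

-4/pi

a_1 = (1/(2*pi)) ∫_{-2*pi}^{2*pi} v(s) cos(s/2) ds.
Split the integral at the breakpoints.
Integrating by parts (boundary term plus one more integral), an antiderivative of (2*s + 4) cos(s/2) is 4*s*sin(s/2) + 8*sin(s/2) + 8*cos(s/2); evaluating from -2*pi to 0: ∫_{-2*pi}^{0} (2*s + 4) cos(s/2) ds = (8) - (-8) = 16.
Integrating by parts (boundary term plus one more integral), an antiderivative of (3*s + 2) cos(s/2) is 6*s*sin(s/2) + 4*sin(s/2) + 12*cos(s/2); evaluating from 0 to 2*pi: ∫_{0}^{2*pi} (3*s + 2) cos(s/2) ds = (-12) - (12) = -24.
Summing the pieces and multiplying by (1/(2*pi)) gives a_1 = -4/pi.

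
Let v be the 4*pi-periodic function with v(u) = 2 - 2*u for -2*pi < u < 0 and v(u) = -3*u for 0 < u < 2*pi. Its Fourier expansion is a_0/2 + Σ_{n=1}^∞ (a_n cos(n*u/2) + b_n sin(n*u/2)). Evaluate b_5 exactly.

-2 - 4/(5*pi)

b_5 = (1/(2*pi)) ∫_{-2*pi}^{2*pi} v(u) sin(5*u/2) du.
Split the integral at the breakpoints.
Integrating by parts (boundary term plus one more integral), an antiderivative of (2 - 2*u) sin(5*u/2) is 4*u*cos(5*u/2)/5 - 8*sin(5*u/2)/25 - 4*cos(5*u/2)/5; evaluating from -2*pi to 0: ∫_{-2*pi}^{0} (2 - 2*u) sin(5*u/2) du = (-4/5) - (4/5 + 8*pi/5) = -8*pi/5 - 8/5.
Integrating by parts (boundary term plus one more integral), an antiderivative of (-3*u) sin(5*u/2) is 6*u*cos(5*u/2)/5 - 12*sin(5*u/2)/25; evaluating from 0 to 2*pi: ∫_{0}^{2*pi} (-3*u) sin(5*u/2) du = (-12*pi/5) - (0) = -12*pi/5.
Summing the pieces and multiplying by (1/(2*pi)) gives b_5 = -2 - 4/(5*pi).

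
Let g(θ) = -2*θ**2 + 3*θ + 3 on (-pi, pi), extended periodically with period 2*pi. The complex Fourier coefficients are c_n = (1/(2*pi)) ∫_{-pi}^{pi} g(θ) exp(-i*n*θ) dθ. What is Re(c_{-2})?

Since g is real-valued, Re(c_{-2}) = (1/(2*pi)) ∫_{-pi}^{pi} g(θ) cos(-2*θ) dθ = a_{2}/2.
Integrating by parts twice (tabular method), an antiderivative of (-2*θ**2 + 3*θ + 3) cos(-2*θ) is -θ**2*sin(2*θ) + 3*θ*sin(2*θ)/2 - θ*cos(2*θ) + 2*sin(2*θ) + 3*cos(2*θ)/4; evaluating from -pi to pi: ∫_{-pi}^{pi} (-2*θ**2 + 3*θ + 3) cos(-2*θ) dθ = (3/4 - pi) - (3/4 + pi) = -2*pi.
Hence Re(c_{-2}) = (1/(2*pi))·(-2*pi) = -1.

-1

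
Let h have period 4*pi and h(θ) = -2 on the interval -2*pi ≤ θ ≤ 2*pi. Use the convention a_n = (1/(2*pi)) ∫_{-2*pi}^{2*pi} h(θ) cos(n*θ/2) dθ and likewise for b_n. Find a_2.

0

a_2 = (1/(2*pi)) ∫_{-2*pi}^{2*pi} h(θ) cos(θ) dθ.
h is even and cos(θ) is even, so the integrand is even and a_2 = 1/pi ∫_0^{2*pi} h(θ) cos(θ) dθ.
Directly, an antiderivative of (-2) cos(θ) is -2*sin(θ); evaluating from 0 to 2*pi: ∫_{0}^{2*pi} (-2) cos(θ) dθ = (0) - (0) = 0.
Hence a_2 = (1/pi)·(0) = 0.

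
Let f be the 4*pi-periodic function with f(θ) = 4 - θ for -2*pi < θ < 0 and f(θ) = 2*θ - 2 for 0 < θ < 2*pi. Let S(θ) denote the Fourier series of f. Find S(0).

At θ = 0 the one-sided limits are f(0^-) = 4 and f(0^+) = -2.
By Dirichlet's theorem the series converges to their average, [(4) + (-2)]/2 = 1.

1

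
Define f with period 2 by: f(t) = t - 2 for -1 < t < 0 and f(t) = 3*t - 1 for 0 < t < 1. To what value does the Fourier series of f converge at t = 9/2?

t = 9/2 differs from t = 1/2 by 2 full period(s), and the series is 2-periodic.
f is continuous at t = 1/2 with value 1/2, so the series converges to 1/2 there.

1/2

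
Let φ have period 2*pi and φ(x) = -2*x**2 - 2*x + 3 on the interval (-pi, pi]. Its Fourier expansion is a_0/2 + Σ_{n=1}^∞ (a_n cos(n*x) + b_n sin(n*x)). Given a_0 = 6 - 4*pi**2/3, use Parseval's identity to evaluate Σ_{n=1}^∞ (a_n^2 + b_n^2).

Parseval: a_0^2/2 + Σ_{n≥1} (a_n^2+b_n^2) = 1/pi ∫_{-pi}^{pi} φ(x)^2 dx = -16*pi**2/3 + 18 + 8*pi**4/5.
Subtract a_0^2/2 = 2*(9 - 2*pi**2)**2/9: Σ (a_n^2+b_n^2) = 8*pi**2*(15 + 4*pi**2)/45.

8*pi**2*(15 + 4*pi**2)/45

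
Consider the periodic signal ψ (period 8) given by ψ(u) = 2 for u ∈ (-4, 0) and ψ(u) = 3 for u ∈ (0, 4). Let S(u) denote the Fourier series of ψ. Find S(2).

3

ψ is continuous at u = 2 with value 3, so the series converges to 3 there.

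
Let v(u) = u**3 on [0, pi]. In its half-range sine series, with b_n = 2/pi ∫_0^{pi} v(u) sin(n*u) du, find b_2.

3/2 - pi**2

b_2 = 2/pi ∫_0^{pi} (u**3) sin(2*u) du.
Integrating by parts three times (tabular method), an antiderivative of (u**3) sin(2*u) is -u**3*cos(2*u)/2 + 3*u**2*sin(2*u)/4 + 3*u*cos(2*u)/4 - 3*sin(2*u)/8; evaluating from 0 to pi: ∫_{0}^{pi} (u**3) sin(2*u) du = (pi*(3 - 2*pi**2)/4) - (0) = pi*(3 - 2*pi**2)/4.
Hence b_2 = (2/pi)·(pi*(3 - 2*pi**2)/4) = 3/2 - pi**2.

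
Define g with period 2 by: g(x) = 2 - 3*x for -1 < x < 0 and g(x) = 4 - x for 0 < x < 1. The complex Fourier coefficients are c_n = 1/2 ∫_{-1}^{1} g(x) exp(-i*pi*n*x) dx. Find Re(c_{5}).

Since g is real-valued, Re(c_{5}) = 1/2 ∫_{-1}^{1} g(x) cos(5*pi*x) dx = a_{5}/2.
Split the integral at the breakpoints.
Integrating by parts (boundary term plus one more integral), an antiderivative of (2 - 3*x) cos(5*pi*x) is -3*x*sin(5*pi*x)/(5*pi) + 2*sin(5*pi*x)/(5*pi) - 3*cos(5*pi*x)/(25*pi**2); evaluating from -1 to 0: ∫_{-1}^{0} (2 - 3*x) cos(5*pi*x) dx = (-3/(25*pi**2)) - (3/(25*pi**2)) = -6/(25*pi**2).
Integrating by parts (boundary term plus one more integral), an antiderivative of (4 - x) cos(5*pi*x) is -x*sin(5*pi*x)/(5*pi) + 4*sin(5*pi*x)/(5*pi) - cos(5*pi*x)/(25*pi**2); evaluating from 0 to 1: ∫_{0}^{1} (4 - x) cos(5*pi*x) dx = (1/(25*pi**2)) - (-1/(25*pi**2)) = 2/(25*pi**2).
So ∫_{-1}^{1} g(x) cos(5*pi*x) dx = -4/(25*pi**2).
Hence Re(c_{5}) = (1/2)·(-4/(25*pi**2)) = -2/(25*pi**2).

-2/(25*pi**2)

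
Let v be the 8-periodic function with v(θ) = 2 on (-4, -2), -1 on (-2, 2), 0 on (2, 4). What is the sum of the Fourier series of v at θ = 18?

-1/2

θ = 18 differs from θ = 2 by 2 full period(s), and the series is 8-periodic.
At θ = 2 the one-sided limits are v(2^-) = -1 and v(2^+) = 0.
By Dirichlet's theorem the series converges to their average, [(-1) + (0)]/2 = -1/2.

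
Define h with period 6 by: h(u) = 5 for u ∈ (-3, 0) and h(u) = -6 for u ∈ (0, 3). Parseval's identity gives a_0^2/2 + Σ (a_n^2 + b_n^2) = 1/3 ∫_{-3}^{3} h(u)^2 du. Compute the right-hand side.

1/3 ∫_{-3}^{3} h(u)^2 du = 1/3 · (183) = 61.

61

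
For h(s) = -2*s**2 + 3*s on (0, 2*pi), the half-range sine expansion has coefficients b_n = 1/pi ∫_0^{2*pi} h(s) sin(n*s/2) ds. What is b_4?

-3 + 4*pi

b_4 = 1/pi ∫_0^{2*pi} (-2*s**2 + 3*s) sin(2*s) ds.
Integrating by parts twice (tabular method), an antiderivative of (-2*s**2 + 3*s) sin(2*s) is s**2*cos(2*s) - s*sin(2*s) - 3*s*cos(2*s)/2 + 3*sin(2*s)/4 - cos(2*s)/2; evaluating from 0 to 2*pi: ∫_{0}^{2*pi} (-2*s**2 + 3*s) sin(2*s) ds = (-3*pi - 1/2 + 4*pi**2) - (-1/2) = pi*(-3 + 4*pi).
Hence b_4 = (1/pi)·(pi*(-3 + 4*pi)) = -3 + 4*pi.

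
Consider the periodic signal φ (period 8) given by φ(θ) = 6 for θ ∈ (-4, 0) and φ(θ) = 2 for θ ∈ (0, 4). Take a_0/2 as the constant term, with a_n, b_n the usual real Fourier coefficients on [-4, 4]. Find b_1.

b_1 = 1/4 ∫_{-4}^{4} φ(θ) sin(pi*θ/4) dθ.
Split the integral at the breakpoints.
Directly, an antiderivative of (6) sin(pi*θ/4) is -24*cos(pi*θ/4)/pi; evaluating from -4 to 0: ∫_{-4}^{0} (6) sin(pi*θ/4) dθ = (-24/pi) - (24/pi) = -48/pi.
Directly, an antiderivative of (2) sin(pi*θ/4) is -8*cos(pi*θ/4)/pi; evaluating from 0 to 4: ∫_{0}^{4} (2) sin(pi*θ/4) dθ = (8/pi) - (-8/pi) = 16/pi.
Summing the pieces and multiplying by (1/4) gives b_1 = -8/pi.

-8/pi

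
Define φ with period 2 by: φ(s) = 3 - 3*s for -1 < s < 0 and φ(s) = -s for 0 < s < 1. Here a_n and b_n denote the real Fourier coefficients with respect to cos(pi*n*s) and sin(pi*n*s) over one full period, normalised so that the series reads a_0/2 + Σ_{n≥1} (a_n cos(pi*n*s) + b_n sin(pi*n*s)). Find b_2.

2/pi

b_2 = ∫_{-1}^{1} φ(s) sin(2*pi*s) ds.
Split the integral at the breakpoints.
Integrating by parts (boundary term plus one more integral), an antiderivative of (3 - 3*s) sin(2*pi*s) is 3*s*cos(2*pi*s)/(2*pi) - 3*sin(2*pi*s)/(4*pi**2) - 3*cos(2*pi*s)/(2*pi); evaluating from -1 to 0: ∫_{-1}^{0} (3 - 3*s) sin(2*pi*s) ds = (-3/(2*pi)) - (-3/pi) = 3/(2*pi).
Integrating by parts (boundary term plus one more integral), an antiderivative of (-s) sin(2*pi*s) is s*cos(2*pi*s)/(2*pi) - sin(2*pi*s)/(4*pi**2); evaluating from 0 to 1: ∫_{0}^{1} (-s) sin(2*pi*s) ds = (1/(2*pi)) - (0) = 1/(2*pi).
Summing the pieces gives b_2 = 2/pi.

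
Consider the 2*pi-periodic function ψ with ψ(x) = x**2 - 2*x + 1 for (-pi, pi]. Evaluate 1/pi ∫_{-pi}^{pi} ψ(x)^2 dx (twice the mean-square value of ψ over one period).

1/pi ∫_{-pi}^{pi} ψ(x)^2 dx = 1/pi · (2*pi*(5 + pi**4 + 10*pi**2)/5) = 2 + 2*pi**4/5 + 4*pi**2.

2 + 2*pi**4/5 + 4*pi**2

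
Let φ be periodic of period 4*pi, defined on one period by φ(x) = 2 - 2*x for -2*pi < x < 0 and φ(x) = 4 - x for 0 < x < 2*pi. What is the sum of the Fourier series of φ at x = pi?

φ is continuous at x = pi with value 4 - pi, so the series converges to 4 - pi there.

4 - pi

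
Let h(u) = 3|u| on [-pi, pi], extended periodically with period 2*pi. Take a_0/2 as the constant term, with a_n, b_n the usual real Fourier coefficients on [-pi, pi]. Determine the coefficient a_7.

-12/(49*pi)

a_7 = 1/pi ∫_{-pi}^{pi} h(u) cos(7*u) du.
h is even and cos(7*u) is even, so the integrand is even and a_7 = 2/pi ∫_0^{pi} h(u) cos(7*u) du.
Integrating by parts (boundary term plus one more integral), an antiderivative of (3*u) cos(7*u) is 3*u*sin(7*u)/7 + 3*cos(7*u)/49; evaluating from 0 to pi: ∫_{0}^{pi} (3*u) cos(7*u) du = (-3/49) - (3/49) = -6/49.
Hence a_7 = (2/pi)·(-6/49) = -12/(49*pi).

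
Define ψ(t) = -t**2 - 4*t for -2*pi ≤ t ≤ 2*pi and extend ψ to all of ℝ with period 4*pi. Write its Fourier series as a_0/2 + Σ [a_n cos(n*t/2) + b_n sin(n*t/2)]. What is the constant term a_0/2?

a_0 = (1/(2*pi)) ∫_{-2*pi}^{2*pi} ψ(t) dt = (1/(2*pi)) · (-16*pi**3/3) = -8*pi**2/3.
So the constant term a_0/2 = -4*pi**2/3.

-4*pi**2/3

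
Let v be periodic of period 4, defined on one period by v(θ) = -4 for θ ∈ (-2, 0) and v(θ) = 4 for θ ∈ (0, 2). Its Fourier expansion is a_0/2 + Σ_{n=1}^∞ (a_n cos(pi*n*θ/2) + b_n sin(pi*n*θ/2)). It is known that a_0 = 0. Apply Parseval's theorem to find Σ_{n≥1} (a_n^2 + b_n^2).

Parseval: a_0^2/2 + Σ_{n≥1} (a_n^2+b_n^2) = 1/2 ∫_{-2}^{2} v(θ)^2 dθ = 32.
Subtract a_0^2/2 = 0: Σ (a_n^2+b_n^2) = 32.

32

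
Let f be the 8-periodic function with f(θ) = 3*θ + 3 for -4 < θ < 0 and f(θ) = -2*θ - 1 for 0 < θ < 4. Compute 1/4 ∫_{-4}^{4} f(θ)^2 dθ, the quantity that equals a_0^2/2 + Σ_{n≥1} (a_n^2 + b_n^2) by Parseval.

154/3

1/4 ∫_{-4}^{4} f(θ)^2 dθ = 1/4 · (616/3) = 154/3.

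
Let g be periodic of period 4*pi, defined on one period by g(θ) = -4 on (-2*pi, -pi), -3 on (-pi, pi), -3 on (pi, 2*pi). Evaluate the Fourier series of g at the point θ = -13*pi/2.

θ = -13*pi/2 differs from θ = 3*pi/2 by -2 full period(s), and the series is 4*pi-periodic.
g is continuous at θ = 3*pi/2 with value -3, so the series converges to -3 there.

-3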